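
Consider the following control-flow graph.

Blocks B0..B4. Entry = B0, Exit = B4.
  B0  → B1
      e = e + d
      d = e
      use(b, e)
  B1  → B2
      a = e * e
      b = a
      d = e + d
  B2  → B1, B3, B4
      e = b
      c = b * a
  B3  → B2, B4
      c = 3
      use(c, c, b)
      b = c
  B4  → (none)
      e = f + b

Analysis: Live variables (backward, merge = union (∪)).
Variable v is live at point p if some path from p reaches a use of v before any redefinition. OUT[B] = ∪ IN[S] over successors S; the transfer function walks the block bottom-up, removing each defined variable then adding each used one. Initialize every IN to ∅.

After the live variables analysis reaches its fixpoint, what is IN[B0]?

Answer: {b, d, e, f}

Working:
Fixpoint table:
  B0:   IN={b, d, e, f}   OUT={d, e, f}
  B1:   IN={d, e, f}   OUT={a, b, d, f}
  B2:   IN={a, b, d, f}   OUT={a, b, d, e, f}
  B3:   IN={a, b, d, f}   OUT={a, b, d, f}
  B4:   IN={b, f}   OUT={}

Merge at B0: OUT[B0] = IN[B1] = {d, e, f}
Applying B0's transfer function to that OUT value gives IN[B0] (row B0 above).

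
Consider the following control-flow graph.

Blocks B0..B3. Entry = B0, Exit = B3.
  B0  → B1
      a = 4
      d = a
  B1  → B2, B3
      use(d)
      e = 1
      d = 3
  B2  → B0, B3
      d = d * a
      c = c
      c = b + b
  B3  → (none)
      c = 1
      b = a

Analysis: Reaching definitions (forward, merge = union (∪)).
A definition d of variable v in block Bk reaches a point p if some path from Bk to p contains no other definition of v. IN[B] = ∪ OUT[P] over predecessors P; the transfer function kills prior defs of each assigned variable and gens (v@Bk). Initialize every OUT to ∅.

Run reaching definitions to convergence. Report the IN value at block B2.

Converged values:
  B0: | IN={a@B0, c@B2, d@B2, e@B1} | OUT={a@B0, c@B2, d@B0, e@B1}
  B1: | IN={a@B0, c@B2, d@B0, e@B1} | OUT={a@B0, c@B2, d@B1, e@B1}
  B2: | IN={a@B0, c@B2, d@B1, e@B1} | OUT={a@B0, c@B2, d@B2, e@B1}
  B3: | IN={a@B0, c@B2, d@B1, d@B2, e@B1} | OUT={a@B0, b@B3, c@B3, d@B1, d@B2, e@B1}

Merge at B2: IN[B2] = OUT[B1] = {a@B0, c@B2, d@B1, e@B1}

Answer: {a@B0, c@B2, d@B1, e@B1}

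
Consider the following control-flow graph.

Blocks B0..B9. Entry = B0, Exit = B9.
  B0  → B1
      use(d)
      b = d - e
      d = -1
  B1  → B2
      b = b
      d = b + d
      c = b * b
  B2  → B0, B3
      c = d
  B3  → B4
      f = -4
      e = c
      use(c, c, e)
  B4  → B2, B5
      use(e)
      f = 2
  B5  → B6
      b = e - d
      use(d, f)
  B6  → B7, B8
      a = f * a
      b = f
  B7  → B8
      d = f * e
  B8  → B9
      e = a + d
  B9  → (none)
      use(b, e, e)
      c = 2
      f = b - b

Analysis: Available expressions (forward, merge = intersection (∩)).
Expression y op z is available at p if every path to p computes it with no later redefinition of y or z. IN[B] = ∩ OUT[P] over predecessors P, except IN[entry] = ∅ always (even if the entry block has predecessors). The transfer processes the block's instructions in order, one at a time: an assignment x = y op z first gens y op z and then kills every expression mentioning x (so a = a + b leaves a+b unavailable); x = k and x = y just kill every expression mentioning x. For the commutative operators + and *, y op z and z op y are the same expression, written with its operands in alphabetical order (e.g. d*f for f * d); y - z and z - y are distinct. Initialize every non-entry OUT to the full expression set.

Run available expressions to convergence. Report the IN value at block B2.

Answer: {b*b}

Derivation:
Fixpoint table:
  B0:   IN={}   OUT={}
  B1:   IN={}   OUT={b*b}
  B2:   IN={b*b}   OUT={b*b}
  B3:   IN={b*b}   OUT={b*b}
  B4:   IN={b*b}   OUT={b*b}
  B5:   IN={b*b}   OUT={e-d}
  B6:   IN={e-d}   OUT={e-d}
  B7:   IN={e-d}   OUT={e*f}
  B8:   IN={}   OUT={a+d}
  B9:   IN={a+d}   OUT={a+d, b-b}

Merge at B2: IN[B2] = OUT[B1] ∩ OUT[B4] = {b*b}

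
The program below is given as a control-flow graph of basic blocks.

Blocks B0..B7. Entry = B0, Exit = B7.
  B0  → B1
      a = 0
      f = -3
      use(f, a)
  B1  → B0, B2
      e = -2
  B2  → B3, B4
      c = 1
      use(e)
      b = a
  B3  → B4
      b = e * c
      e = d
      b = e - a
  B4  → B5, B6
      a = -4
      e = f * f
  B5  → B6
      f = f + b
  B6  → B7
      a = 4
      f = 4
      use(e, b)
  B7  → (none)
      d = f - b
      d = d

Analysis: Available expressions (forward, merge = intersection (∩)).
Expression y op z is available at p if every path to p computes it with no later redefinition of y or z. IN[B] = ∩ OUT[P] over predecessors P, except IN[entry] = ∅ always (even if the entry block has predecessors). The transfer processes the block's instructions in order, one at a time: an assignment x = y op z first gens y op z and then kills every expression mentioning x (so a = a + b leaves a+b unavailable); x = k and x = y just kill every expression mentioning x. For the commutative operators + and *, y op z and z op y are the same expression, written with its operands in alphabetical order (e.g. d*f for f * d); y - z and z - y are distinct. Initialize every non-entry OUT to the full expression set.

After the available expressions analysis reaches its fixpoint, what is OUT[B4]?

Answer: {f*f}

Derivation:
Converged values:
  B0: | IN={} | OUT={}
  B1: | IN={} | OUT={}
  B2: | IN={} | OUT={}
  B3: | IN={} | OUT={e-a}
  B4: | IN={} | OUT={f*f}
  B5: | IN={f*f} | OUT={}
  B6: | IN={} | OUT={}
  B7: | IN={} | OUT={f-b}

Merge at B4: IN[B4] = OUT[B2] ∩ OUT[B3] = {}
Applying B4's transfer function to that IN value gives OUT[B4] (row B4 above).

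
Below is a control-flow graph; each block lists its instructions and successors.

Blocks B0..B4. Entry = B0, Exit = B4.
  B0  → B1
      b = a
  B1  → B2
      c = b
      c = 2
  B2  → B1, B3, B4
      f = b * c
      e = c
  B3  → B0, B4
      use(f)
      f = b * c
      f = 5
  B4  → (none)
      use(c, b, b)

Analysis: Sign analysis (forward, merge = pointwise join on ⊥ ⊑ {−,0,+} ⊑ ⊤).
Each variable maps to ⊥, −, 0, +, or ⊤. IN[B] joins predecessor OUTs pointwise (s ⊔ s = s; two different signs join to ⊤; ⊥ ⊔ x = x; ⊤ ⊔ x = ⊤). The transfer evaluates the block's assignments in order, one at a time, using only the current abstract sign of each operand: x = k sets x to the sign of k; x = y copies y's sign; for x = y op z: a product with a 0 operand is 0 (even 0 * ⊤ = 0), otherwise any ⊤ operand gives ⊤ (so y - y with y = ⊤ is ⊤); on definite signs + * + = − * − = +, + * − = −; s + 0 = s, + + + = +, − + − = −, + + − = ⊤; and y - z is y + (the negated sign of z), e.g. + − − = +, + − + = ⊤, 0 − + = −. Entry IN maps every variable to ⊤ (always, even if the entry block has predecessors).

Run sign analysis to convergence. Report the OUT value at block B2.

Answer: {a: ⊤, b: ⊤, c: +, d: ⊤, e: +, f: ⊤}

Trace:
Fixpoint table:
  B0:  IN=(all ⊤)  OUT=(all ⊤)
  B1:  IN=(all ⊤)  OUT={c:+; rest ⊤}
  B2:  IN={c:+; rest ⊤}  OUT={c:+, e:+; rest ⊤}
  B3:  IN={c:+, e:+; rest ⊤}  OUT={c:+, e:+, f:+; rest ⊤}
  B4:  IN={c:+, e:+; rest ⊤}  OUT={c:+, e:+; rest ⊤}

Merge at B2: IN[B2] = OUT[B1] = {a: ⊤, b: ⊤, c: +, d: ⊤, e: ⊤, f: ⊤}
Applying B2's transfer function to that IN value gives OUT[B2] (row B2 above).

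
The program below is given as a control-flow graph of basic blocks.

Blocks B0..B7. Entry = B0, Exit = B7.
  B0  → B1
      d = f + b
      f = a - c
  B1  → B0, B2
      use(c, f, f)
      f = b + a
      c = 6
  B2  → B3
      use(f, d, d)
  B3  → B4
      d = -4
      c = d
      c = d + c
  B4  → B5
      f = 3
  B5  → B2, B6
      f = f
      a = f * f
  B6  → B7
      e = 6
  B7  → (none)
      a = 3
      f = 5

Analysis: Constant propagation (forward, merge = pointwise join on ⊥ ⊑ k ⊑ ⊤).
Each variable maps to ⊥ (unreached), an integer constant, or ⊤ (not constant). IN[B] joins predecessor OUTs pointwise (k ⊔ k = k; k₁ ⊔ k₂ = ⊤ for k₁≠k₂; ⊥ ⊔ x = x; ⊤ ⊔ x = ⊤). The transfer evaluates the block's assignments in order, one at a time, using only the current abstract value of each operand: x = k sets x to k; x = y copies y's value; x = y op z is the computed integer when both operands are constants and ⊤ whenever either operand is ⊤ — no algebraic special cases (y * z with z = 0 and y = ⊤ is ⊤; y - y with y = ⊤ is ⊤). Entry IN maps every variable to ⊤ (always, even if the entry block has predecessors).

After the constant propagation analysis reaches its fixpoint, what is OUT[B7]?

Per-block solution:
  B0:   IN=(all ⊤)   OUT=(all ⊤)
  B1:   IN=(all ⊤)   OUT={c:6; rest ⊤}
  B2:   IN=(all ⊤)   OUT=(all ⊤)
  B3:   IN=(all ⊤)   OUT={c:-8, d:-4; rest ⊤}
  B4:   IN={c:-8, d:-4; rest ⊤}   OUT={c:-8, d:-4, f:3; rest ⊤}
  B5:   IN={c:-8, d:-4, f:3; rest ⊤}   OUT={a:9, c:-8, d:-4, f:3; rest ⊤}
  B6:   IN={a:9, c:-8, d:-4, f:3; rest ⊤}   OUT={a:9, c:-8, d:-4, e:6, f:3; rest ⊤}
  B7:   IN={a:9, c:-8, d:-4, e:6, f:3; rest ⊤}   OUT={a:3, c:-8, d:-4, e:6, f:5; rest ⊤}

Merge at B7: IN[B7] = OUT[B6] = {a: 9, b: ⊤, c: -8, d: -4, e: 6, f: 3}
Applying B7's transfer function to that IN value gives OUT[B7] (row B7 above).

Answer: {a: 3, b: ⊤, c: -8, d: -4, e: 6, f: 5}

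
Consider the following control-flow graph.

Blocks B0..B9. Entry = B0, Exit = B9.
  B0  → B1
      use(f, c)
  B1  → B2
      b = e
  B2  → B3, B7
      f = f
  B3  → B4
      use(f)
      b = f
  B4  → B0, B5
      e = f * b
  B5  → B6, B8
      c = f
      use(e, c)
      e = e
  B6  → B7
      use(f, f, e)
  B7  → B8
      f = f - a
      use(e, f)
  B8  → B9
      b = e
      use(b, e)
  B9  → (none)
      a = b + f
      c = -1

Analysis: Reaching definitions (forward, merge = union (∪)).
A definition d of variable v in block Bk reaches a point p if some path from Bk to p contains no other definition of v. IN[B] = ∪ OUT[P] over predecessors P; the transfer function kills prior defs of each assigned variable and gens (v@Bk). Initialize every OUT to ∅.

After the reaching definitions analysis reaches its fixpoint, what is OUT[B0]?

Answer: {b@B3, e@B4, f@B2}

Working:
Converged values:
  B0: | IN={b@B3, e@B4, f@B2} | OUT={b@B3, e@B4, f@B2}
  B1: | IN={b@B3, e@B4, f@B2} | OUT={b@B1, e@B4, f@B2}
  B2: | IN={b@B1, e@B4, f@B2} | OUT={b@B1, e@B4, f@B2}
  B3: | IN={b@B1, e@B4, f@B2} | OUT={b@B3, e@B4, f@B2}
  B4: | IN={b@B3, e@B4, f@B2} | OUT={b@B3, e@B4, f@B2}
  B5: | IN={b@B3, e@B4, f@B2} | OUT={b@B3, c@B5, e@B5, f@B2}
  B6: | IN={b@B3, c@B5, e@B5, f@B2} | OUT={b@B3, c@B5, e@B5, f@B2}
  B7: | IN={b@B1, b@B3, c@B5, e@B4, e@B5, f@B2} | OUT={b@B1, b@B3, c@B5, e@B4, e@B5, f@B7}
  B8: | IN={b@B1, b@B3, c@B5, e@B4, e@B5, f@B2, f@B7} | OUT={b@B8, c@B5, e@B4, e@B5, f@B2, f@B7}
  B9: | IN={b@B8, c@B5, e@B4, e@B5, f@B2, f@B7} | OUT={a@B9, b@B8, c@B9, e@B4, e@B5, f@B2, f@B7}

Merge at B0 (entry node, so the boundary value {} is joined with the incoming edge(s)): IN[B0] = {} ⊔ OUT[B4] = {b@B3, e@B4, f@B2}
Applying B0's transfer function to that IN value gives OUT[B0] (row B0 above).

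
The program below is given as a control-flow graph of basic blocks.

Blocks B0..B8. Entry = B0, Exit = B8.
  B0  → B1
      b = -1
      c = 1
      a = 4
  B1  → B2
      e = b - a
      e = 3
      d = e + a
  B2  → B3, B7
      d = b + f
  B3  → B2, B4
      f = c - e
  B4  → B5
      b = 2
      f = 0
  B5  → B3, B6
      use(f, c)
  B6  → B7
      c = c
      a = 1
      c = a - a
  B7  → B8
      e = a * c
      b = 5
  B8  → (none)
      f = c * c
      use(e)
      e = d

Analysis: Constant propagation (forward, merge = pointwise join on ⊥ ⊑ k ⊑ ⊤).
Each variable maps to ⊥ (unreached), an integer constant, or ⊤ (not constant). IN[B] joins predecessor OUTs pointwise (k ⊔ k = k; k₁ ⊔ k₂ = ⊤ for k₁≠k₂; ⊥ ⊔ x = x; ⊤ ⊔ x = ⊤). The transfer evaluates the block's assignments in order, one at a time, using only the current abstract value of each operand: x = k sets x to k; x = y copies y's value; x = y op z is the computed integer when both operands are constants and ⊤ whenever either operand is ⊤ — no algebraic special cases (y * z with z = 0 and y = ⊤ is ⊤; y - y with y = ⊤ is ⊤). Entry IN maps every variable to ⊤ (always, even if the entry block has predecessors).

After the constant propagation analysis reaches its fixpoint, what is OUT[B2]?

Answer: {a: 4, b: ⊤, c: 1, d: ⊤, e: 3, f: ⊤}

Trace:
Per-block solution:
  B0:  IN=(all ⊤)  OUT={a:4, b:-1, c:1; rest ⊤}
  B1:  IN={a:4, b:-1, c:1; rest ⊤}  OUT={a:4, b:-1, c:1, d:7, e:3; rest ⊤}
  B2:  IN={a:4, c:1, e:3; rest ⊤}  OUT={a:4, c:1, e:3; rest ⊤}
  B3:  IN={a:4, c:1, e:3; rest ⊤}  OUT={a:4, c:1, e:3, f:-2; rest ⊤}
  B4:  IN={a:4, c:1, e:3, f:-2; rest ⊤}  OUT={a:4, b:2, c:1, e:3, f:0; rest ⊤}
  B5:  IN={a:4, b:2, c:1, e:3, f:0; rest ⊤}  OUT={a:4, b:2, c:1, e:3, f:0; rest ⊤}
  B6:  IN={a:4, b:2, c:1, e:3, f:0; rest ⊤}  OUT={a:1, b:2, c:0, e:3, f:0; rest ⊤}
  B7:  IN={e:3; rest ⊤}  OUT={b:5; rest ⊤}
  B8:  IN={b:5; rest ⊤}  OUT={b:5; rest ⊤}

Merge at B2: IN[B2] = OUT[B1] ⊔ OUT[B3] = {a: 4, b: ⊤, c: 1, d: ⊤, e: 3, f: ⊤}
Applying B2's transfer function to that IN value gives OUT[B2] (row B2 above).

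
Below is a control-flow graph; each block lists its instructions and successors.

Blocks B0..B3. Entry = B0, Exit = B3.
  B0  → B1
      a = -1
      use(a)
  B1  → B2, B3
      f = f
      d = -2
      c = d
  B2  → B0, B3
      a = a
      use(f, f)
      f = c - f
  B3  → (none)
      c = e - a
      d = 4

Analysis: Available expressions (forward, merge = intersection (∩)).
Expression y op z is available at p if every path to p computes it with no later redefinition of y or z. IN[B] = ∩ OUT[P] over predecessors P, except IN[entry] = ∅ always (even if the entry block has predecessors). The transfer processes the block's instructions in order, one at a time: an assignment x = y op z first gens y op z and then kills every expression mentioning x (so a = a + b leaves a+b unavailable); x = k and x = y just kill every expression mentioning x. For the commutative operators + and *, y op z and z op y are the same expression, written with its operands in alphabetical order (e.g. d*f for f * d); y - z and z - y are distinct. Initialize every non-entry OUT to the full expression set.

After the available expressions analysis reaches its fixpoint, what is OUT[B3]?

Answer: {e-a}

Trace:
Per-block solution:
  B0:  IN={}  OUT={}
  B1:  IN={}  OUT={}
  B2:  IN={}  OUT={}
  B3:  IN={}  OUT={e-a}

Merge at B3: IN[B3] = OUT[B1] ∩ OUT[B2] = {}
Applying B3's transfer function to that IN value gives OUT[B3] (row B3 above).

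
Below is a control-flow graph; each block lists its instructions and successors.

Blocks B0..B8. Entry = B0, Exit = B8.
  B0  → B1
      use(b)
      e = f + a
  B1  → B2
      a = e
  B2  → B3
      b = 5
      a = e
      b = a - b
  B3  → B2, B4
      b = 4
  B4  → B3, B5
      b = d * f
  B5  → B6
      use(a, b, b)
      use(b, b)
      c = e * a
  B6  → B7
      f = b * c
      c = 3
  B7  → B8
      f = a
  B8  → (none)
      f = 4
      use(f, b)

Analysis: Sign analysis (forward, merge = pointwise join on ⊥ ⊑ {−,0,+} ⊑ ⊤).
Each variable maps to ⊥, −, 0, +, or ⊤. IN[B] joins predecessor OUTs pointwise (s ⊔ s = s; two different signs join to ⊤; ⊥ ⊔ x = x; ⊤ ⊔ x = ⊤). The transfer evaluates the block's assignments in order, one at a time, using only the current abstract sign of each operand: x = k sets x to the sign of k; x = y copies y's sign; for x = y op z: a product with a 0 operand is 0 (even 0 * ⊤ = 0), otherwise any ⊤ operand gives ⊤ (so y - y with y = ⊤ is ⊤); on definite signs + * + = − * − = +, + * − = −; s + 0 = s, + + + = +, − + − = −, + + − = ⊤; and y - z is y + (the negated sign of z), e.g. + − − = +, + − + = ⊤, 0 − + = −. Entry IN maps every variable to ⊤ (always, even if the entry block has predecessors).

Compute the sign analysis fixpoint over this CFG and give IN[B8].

Per-block solution:
  B0:  IN=(all ⊤)  OUT=(all ⊤)
  B1:  IN=(all ⊤)  OUT=(all ⊤)
  B2:  IN=(all ⊤)  OUT=(all ⊤)
  B3:  IN=(all ⊤)  OUT={b:+; rest ⊤}
  B4:  IN={b:+; rest ⊤}  OUT=(all ⊤)
  B5:  IN=(all ⊤)  OUT=(all ⊤)
  B6:  IN=(all ⊤)  OUT={c:+; rest ⊤}
  B7:  IN={c:+; rest ⊤}  OUT={c:+; rest ⊤}
  B8:  IN={c:+; rest ⊤}  OUT={c:+, f:+; rest ⊤}

Merge at B8: IN[B8] = OUT[B7] = {a: ⊤, b: ⊤, c: +, d: ⊤, e: ⊤, f: ⊤}

Answer: {a: ⊤, b: ⊤, c: +, d: ⊤, e: ⊤, f: ⊤}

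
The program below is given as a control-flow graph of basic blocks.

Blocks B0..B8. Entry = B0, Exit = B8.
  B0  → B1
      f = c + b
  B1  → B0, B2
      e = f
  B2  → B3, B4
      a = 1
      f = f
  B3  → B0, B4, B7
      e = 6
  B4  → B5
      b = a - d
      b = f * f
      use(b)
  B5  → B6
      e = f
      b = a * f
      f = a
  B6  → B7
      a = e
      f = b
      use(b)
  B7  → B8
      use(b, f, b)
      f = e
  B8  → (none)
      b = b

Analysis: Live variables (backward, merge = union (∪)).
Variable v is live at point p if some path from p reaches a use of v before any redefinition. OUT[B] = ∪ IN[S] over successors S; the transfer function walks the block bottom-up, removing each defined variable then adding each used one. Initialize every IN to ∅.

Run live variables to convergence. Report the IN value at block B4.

Answer: {a, d, f}

Trace:
Fixpoint table:
  B0:   IN={b, c, d}   OUT={b, c, d, f}
  B1:   IN={b, c, d, f}   OUT={b, c, d, f}
  B2:   IN={b, c, d, f}   OUT={a, b, c, d, f}
  B3:   IN={a, b, c, d, f}   OUT={a, b, c, d, e, f}
  B4:   IN={a, d, f}   OUT={a, f}
  B5:   IN={a, f}   OUT={b, e}
  B6:   IN={b, e}   OUT={b, e, f}
  B7:   IN={b, e, f}   OUT={b}
  B8:   IN={b}   OUT={}

Merge at B4: OUT[B4] = IN[B5] = {a, f}
Applying B4's transfer function to that OUT value gives IN[B4] (row B4 above).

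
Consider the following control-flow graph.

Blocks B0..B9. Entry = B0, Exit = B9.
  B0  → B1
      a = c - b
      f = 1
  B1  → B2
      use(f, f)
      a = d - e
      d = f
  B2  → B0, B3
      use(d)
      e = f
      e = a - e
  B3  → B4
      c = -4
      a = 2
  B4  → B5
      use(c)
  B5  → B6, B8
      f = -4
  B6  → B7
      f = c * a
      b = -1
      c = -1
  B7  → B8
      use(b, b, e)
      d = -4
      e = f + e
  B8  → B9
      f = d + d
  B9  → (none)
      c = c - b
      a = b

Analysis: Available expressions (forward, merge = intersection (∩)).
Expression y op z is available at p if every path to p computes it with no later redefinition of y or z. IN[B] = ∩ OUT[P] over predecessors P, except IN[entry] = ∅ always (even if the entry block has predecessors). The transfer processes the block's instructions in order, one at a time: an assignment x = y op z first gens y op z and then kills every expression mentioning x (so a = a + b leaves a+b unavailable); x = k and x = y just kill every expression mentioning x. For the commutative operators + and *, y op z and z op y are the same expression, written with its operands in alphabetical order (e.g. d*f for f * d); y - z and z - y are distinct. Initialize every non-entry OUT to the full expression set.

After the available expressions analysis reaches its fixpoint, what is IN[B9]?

Answer: {d+d}

Derivation:
Per-block solution:
  B0:  IN={}  OUT={c-b}
  B1:  IN={c-b}  OUT={c-b}
  B2:  IN={c-b}  OUT={c-b}
  B3:  IN={c-b}  OUT={}
  B4:  IN={}  OUT={}
  B5:  IN={}  OUT={}
  B6:  IN={}  OUT={}
  B7:  IN={}  OUT={}
  B8:  IN={}  OUT={d+d}
  B9:  IN={d+d}  OUT={d+d}

Merge at B9: IN[B9] = OUT[B8] = {d+d}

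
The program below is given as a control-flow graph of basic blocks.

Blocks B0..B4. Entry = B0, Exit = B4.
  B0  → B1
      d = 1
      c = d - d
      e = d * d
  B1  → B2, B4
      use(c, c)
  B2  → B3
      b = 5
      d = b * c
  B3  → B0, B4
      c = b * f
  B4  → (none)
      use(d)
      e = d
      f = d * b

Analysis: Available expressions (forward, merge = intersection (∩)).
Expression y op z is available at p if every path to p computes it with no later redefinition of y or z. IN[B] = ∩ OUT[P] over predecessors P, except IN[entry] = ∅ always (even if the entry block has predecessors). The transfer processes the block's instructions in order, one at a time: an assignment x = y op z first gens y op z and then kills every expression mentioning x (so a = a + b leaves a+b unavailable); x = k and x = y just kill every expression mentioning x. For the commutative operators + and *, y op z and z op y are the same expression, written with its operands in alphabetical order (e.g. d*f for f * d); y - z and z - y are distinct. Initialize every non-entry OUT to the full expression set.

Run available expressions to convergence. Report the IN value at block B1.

Fixpoint table:
  B0:   IN={}   OUT={d*d, d-d}
  B1:   IN={d*d, d-d}   OUT={d*d, d-d}
  B2:   IN={d*d, d-d}   OUT={b*c}
  B3:   IN={b*c}   OUT={b*f}
  B4:   IN={}   OUT={b*d}

Merge at B1: IN[B1] = OUT[B0] = {d*d, d-d}

Answer: {d*d, d-d}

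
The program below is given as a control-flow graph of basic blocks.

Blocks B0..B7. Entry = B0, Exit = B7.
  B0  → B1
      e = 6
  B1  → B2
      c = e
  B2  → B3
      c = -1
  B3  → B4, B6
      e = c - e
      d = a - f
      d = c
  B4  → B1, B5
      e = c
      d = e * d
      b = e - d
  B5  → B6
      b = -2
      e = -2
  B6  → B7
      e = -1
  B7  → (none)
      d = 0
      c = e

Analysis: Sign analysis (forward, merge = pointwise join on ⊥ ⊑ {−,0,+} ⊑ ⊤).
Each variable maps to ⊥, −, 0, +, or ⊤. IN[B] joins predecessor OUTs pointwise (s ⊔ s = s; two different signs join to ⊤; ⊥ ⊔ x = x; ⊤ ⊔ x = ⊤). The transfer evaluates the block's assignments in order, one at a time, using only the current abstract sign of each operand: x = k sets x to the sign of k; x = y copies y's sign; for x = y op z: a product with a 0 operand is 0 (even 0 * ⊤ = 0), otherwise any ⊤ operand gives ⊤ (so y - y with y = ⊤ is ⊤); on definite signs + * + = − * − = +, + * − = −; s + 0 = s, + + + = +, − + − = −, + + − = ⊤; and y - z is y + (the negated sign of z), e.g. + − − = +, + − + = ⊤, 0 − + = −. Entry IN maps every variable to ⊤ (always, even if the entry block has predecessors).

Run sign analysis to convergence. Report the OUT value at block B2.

Per-block solution:
  B0:   IN=(all ⊤)   OUT={e:+; rest ⊤}
  B1:   IN=(all ⊤)   OUT=(all ⊤)
  B2:   IN=(all ⊤)   OUT={c:-; rest ⊤}
  B3:   IN={c:-; rest ⊤}   OUT={c:-, d:-; rest ⊤}
  B4:   IN={c:-, d:-; rest ⊤}   OUT={b:-, c:-, d:+, e:-; rest ⊤}
  B5:   IN={b:-, c:-, d:+, e:-; rest ⊤}   OUT={b:-, c:-, d:+, e:-; rest ⊤}
  B6:   IN={c:-; rest ⊤}   OUT={c:-, e:-; rest ⊤}
  B7:   IN={c:-, e:-; rest ⊤}   OUT={c:-, d:0, e:-; rest ⊤}

Merge at B2: IN[B2] = OUT[B1] = {a: ⊤, b: ⊤, c: ⊤, d: ⊤, e: ⊤, f: ⊤}
Applying B2's transfer function to that IN value gives OUT[B2] (row B2 above).

Answer: {a: ⊤, b: ⊤, c: -, d: ⊤, e: ⊤, f: ⊤}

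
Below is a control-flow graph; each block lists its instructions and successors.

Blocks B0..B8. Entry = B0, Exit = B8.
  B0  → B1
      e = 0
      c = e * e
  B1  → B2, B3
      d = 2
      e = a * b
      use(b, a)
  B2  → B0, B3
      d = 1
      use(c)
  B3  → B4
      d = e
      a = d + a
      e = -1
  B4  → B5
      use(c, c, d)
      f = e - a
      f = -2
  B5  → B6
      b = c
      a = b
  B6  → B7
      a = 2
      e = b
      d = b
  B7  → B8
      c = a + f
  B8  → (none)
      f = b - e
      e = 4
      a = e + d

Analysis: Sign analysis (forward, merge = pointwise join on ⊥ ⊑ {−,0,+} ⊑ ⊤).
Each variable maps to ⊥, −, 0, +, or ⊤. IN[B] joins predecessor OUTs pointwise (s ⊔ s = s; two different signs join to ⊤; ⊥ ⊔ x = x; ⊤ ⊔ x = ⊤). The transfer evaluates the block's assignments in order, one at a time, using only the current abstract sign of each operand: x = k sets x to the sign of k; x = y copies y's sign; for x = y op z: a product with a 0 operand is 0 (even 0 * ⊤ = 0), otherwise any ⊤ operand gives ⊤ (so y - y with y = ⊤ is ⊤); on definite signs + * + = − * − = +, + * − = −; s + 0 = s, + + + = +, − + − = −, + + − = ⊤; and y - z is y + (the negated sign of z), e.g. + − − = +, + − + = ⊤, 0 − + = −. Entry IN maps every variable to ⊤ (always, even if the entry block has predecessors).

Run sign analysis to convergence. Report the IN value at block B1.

Answer: {a: ⊤, b: ⊤, c: 0, d: ⊤, e: 0, f: ⊤}

Working:
Converged values:
  B0: | IN=(all ⊤) | OUT={c:0, e:0; rest ⊤}
  B1: | IN={c:0, e:0; rest ⊤} | OUT={c:0, d:+; rest ⊤}
  B2: | IN={c:0, d:+; rest ⊤} | OUT={c:0, d:+; rest ⊤}
  B3: | IN={c:0, d:+; rest ⊤} | OUT={c:0, e:-; rest ⊤}
  B4: | IN={c:0, e:-; rest ⊤} | OUT={c:0, e:-, f:-; rest ⊤}
  B5: | IN={c:0, e:-, f:-; rest ⊤} | OUT={a:0, b:0, c:0, e:-, f:-; rest ⊤}
  B6: | IN={a:0, b:0, c:0, e:-, f:-; rest ⊤} | OUT={a:+, b:0, c:0, d:0, e:0, f:-; rest ⊤}
  B7: | IN={a:+, b:0, c:0, d:0, e:0, f:-; rest ⊤} | OUT={a:+, b:0, d:0, e:0, f:-; rest ⊤}
  B8: | IN={a:+, b:0, d:0, e:0, f:-; rest ⊤} | OUT={a:+, b:0, d:0, e:+, f:0; rest ⊤}

Merge at B1: IN[B1] = OUT[B0] = {a: ⊤, b: ⊤, c: 0, d: ⊤, e: 0, f: ⊤}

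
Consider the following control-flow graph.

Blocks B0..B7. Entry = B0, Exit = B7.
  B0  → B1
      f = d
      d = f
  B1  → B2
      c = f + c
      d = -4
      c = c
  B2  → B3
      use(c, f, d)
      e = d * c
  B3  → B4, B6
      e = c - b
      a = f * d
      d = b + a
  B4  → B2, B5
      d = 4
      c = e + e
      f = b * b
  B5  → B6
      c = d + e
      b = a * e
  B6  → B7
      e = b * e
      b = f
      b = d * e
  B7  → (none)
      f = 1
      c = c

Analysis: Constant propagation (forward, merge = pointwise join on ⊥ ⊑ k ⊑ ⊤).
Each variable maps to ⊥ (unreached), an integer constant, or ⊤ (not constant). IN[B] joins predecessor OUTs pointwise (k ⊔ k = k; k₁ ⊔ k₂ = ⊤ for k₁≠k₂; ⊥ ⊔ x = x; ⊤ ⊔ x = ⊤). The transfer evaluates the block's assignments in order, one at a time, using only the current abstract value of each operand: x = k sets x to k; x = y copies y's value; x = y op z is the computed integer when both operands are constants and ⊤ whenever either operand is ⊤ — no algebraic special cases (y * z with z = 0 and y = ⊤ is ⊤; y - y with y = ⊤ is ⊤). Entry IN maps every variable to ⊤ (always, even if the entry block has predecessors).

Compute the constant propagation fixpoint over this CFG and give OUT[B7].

Fixpoint table:
  B0:   IN=(all ⊤)   OUT=(all ⊤)
  B1:   IN=(all ⊤)   OUT={d:-4; rest ⊤}
  B2:   IN=(all ⊤)   OUT=(all ⊤)
  B3:   IN=(all ⊤)   OUT=(all ⊤)
  B4:   IN=(all ⊤)   OUT={d:4; rest ⊤}
  B5:   IN={d:4; rest ⊤}   OUT={d:4; rest ⊤}
  B6:   IN=(all ⊤)   OUT=(all ⊤)
  B7:   IN=(all ⊤)   OUT={f:1; rest ⊤}

Merge at B7: IN[B7] = OUT[B6] = {a: ⊤, b: ⊤, c: ⊤, d: ⊤, e: ⊤, f: ⊤}
Applying B7's transfer function to that IN value gives OUT[B7] (row B7 above).

Answer: {a: ⊤, b: ⊤, c: ⊤, d: ⊤, e: ⊤, f: 1}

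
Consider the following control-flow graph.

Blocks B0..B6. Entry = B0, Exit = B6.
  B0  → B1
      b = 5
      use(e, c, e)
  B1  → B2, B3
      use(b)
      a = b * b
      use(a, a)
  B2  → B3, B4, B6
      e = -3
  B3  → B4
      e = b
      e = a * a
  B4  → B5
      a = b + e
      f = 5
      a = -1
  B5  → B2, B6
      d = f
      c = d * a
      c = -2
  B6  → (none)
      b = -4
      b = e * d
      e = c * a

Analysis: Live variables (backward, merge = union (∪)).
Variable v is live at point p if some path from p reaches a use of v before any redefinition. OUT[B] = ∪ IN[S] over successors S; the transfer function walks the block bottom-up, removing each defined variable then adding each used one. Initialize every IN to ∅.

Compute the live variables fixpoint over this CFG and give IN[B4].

Answer: {b, e}

Trace:
Per-block solution:
  B0:   IN={c, d, e}   OUT={b, c, d}
  B1:   IN={b, c, d}   OUT={a, b, c, d}
  B2:   IN={a, b, c, d}   OUT={a, b, c, d, e}
  B3:   IN={a, b}   OUT={b, e}
  B4:   IN={b, e}   OUT={a, b, e, f}
  B5:   IN={a, b, e, f}   OUT={a, b, c, d, e}
  B6:   IN={a, c, d, e}   OUT={}

Merge at B4: OUT[B4] = IN[B5] = {a, b, e, f}
Applying B4's transfer function to that OUT value gives IN[B4] (row B4 above).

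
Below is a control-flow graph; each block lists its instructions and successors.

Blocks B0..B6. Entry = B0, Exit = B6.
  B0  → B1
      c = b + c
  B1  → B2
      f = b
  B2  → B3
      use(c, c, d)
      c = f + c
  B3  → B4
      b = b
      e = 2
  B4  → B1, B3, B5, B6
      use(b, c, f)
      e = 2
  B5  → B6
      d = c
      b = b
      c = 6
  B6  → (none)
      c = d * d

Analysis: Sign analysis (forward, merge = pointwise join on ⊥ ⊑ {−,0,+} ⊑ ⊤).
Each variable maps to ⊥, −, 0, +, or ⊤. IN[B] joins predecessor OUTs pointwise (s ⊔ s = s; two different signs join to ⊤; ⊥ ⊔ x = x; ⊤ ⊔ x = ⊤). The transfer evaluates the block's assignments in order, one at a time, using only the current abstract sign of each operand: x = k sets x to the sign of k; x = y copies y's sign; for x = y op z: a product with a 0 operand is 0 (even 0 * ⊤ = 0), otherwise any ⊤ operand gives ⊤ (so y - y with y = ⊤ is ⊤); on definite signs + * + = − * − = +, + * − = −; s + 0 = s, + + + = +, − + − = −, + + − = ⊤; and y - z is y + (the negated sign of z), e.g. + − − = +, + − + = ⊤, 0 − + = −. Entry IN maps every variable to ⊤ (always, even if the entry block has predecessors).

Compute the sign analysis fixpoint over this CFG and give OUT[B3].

Per-block solution:
  B0:   IN=(all ⊤)   OUT=(all ⊤)
  B1:   IN=(all ⊤)   OUT=(all ⊤)
  B2:   IN=(all ⊤)   OUT=(all ⊤)
  B3:   IN=(all ⊤)   OUT={e:+; rest ⊤}
  B4:   IN={e:+; rest ⊤}   OUT={e:+; rest ⊤}
  B5:   IN={e:+; rest ⊤}   OUT={c:+, e:+; rest ⊤}
  B6:   IN={e:+; rest ⊤}   OUT={e:+; rest ⊤}

Merge at B3: IN[B3] = OUT[B2] ⊔ OUT[B4] = {a: ⊤, b: ⊤, c: ⊤, d: ⊤, e: ⊤, f: ⊤}
Applying B3's transfer function to that IN value gives OUT[B3] (row B3 above).

Answer: {a: ⊤, b: ⊤, c: ⊤, d: ⊤, e: +, f: ⊤}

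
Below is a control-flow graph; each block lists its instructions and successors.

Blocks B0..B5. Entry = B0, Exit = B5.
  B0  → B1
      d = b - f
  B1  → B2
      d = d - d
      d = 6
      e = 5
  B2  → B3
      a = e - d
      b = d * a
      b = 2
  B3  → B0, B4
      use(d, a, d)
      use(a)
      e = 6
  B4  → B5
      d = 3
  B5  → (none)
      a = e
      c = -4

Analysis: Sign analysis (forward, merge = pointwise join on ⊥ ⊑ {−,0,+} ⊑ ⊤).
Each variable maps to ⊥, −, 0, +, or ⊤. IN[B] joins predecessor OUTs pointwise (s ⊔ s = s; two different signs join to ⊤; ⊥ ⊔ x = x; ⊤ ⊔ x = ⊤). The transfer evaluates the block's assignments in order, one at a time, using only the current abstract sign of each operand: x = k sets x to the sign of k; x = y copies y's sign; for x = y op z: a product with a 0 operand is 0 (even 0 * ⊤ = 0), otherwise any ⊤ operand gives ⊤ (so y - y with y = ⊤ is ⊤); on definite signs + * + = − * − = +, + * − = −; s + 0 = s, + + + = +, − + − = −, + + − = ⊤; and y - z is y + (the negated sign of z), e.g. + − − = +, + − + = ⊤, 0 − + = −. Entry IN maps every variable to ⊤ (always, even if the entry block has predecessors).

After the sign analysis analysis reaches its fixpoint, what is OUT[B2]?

Converged values:
  B0:  IN=(all ⊤)  OUT=(all ⊤)
  B1:  IN=(all ⊤)  OUT={d:+, e:+; rest ⊤}
  B2:  IN={d:+, e:+; rest ⊤}  OUT={b:+, d:+, e:+; rest ⊤}
  B3:  IN={b:+, d:+, e:+; rest ⊤}  OUT={b:+, d:+, e:+; rest ⊤}
  B4:  IN={b:+, d:+, e:+; rest ⊤}  OUT={b:+, d:+, e:+; rest ⊤}
  B5:  IN={b:+, d:+, e:+; rest ⊤}  OUT={a:+, b:+, c:-, d:+, e:+; rest ⊤}

Merge at B2: IN[B2] = OUT[B1] = {a: ⊤, b: ⊤, c: ⊤, d: +, e: +, f: ⊤}
Applying B2's transfer function to that IN value gives OUT[B2] (row B2 above).

Answer: {a: ⊤, b: +, c: ⊤, d: +, e: +, f: ⊤}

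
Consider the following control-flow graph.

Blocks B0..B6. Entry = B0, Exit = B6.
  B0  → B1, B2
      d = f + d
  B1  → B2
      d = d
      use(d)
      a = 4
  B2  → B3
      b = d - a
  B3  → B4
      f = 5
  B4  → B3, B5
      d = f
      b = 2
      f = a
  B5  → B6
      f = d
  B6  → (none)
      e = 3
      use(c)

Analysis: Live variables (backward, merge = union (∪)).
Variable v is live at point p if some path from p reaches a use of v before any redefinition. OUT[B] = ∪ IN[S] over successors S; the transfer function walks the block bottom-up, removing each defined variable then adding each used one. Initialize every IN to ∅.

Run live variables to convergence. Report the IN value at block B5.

Fixpoint table:
  B0:  IN={a, c, d, f}  OUT={a, c, d}
  B1:  IN={c, d}  OUT={a, c, d}
  B2:  IN={a, c, d}  OUT={a, c}
  B3:  IN={a, c}  OUT={a, c, f}
  B4:  IN={a, c, f}  OUT={a, c, d}
  B5:  IN={c, d}  OUT={c}
  B6:  IN={c}  OUT={}

Merge at B5: OUT[B5] = IN[B6] = {c}
Applying B5's transfer function to that OUT value gives IN[B5] (row B5 above).

Answer: {c, d}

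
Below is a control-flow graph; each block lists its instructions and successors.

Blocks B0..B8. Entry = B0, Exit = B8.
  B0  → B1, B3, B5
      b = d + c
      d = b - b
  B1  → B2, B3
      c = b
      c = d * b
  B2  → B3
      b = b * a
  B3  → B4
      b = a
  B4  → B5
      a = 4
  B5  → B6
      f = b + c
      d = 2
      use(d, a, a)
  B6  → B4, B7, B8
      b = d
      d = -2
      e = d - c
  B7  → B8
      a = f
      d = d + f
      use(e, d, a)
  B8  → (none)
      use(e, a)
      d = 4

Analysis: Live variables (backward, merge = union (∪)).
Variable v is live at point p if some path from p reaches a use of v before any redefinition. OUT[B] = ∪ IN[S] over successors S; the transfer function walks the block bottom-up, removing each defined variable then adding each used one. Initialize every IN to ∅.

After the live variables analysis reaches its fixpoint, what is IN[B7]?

Answer: {d, e, f}

Working:
Converged values:
  B0: | IN={a, c, d} | OUT={a, b, c, d}
  B1: | IN={a, b, d} | OUT={a, b, c}
  B2: | IN={a, b, c} | OUT={a, c}
  B3: | IN={a, c} | OUT={b, c}
  B4: | IN={b, c} | OUT={a, b, c}
  B5: | IN={a, b, c} | OUT={a, c, d, f}
  B6: | IN={a, c, d, f} | OUT={a, b, c, d, e, f}
  B7: | IN={d, e, f} | OUT={a, e}
  B8: | IN={a, e} | OUT={}

Merge at B7: OUT[B7] = IN[B8] = {a, e}
Applying B7's transfer function to that OUT value gives IN[B7] (row B7 above).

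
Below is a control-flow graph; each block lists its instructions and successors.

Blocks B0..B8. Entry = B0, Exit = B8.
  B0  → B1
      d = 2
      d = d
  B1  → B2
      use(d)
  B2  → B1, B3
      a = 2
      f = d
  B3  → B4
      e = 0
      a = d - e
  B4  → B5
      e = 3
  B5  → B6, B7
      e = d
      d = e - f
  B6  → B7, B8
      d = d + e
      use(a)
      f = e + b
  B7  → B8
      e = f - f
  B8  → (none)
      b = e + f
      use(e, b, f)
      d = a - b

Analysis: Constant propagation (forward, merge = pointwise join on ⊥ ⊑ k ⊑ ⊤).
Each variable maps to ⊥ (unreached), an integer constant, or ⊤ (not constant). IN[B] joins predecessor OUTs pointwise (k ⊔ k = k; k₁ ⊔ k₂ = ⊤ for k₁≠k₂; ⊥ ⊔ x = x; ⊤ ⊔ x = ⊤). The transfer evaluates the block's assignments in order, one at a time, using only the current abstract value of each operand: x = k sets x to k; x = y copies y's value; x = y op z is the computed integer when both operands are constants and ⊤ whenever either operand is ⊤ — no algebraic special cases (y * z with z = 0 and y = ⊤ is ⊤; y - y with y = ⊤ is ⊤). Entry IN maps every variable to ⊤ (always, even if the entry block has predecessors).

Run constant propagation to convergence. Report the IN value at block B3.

Fixpoint table:
  B0:   IN=(all ⊤)   OUT={d:2; rest ⊤}
  B1:   IN={d:2; rest ⊤}   OUT={d:2; rest ⊤}
  B2:   IN={d:2; rest ⊤}   OUT={a:2, d:2, f:2; rest ⊤}
  B3:   IN={a:2, d:2, f:2; rest ⊤}   OUT={a:2, d:2, e:0, f:2; rest ⊤}
  B4:   IN={a:2, d:2, e:0, f:2; rest ⊤}   OUT={a:2, d:2, e:3, f:2; rest ⊤}
  B5:   IN={a:2, d:2, e:3, f:2; rest ⊤}   OUT={a:2, d:0, e:2, f:2; rest ⊤}
  B6:   IN={a:2, d:0, e:2, f:2; rest ⊤}   OUT={a:2, d:2, e:2; rest ⊤}
  B7:   IN={a:2, e:2; rest ⊤}   OUT={a:2; rest ⊤}
  B8:   IN={a:2; rest ⊤}   OUT={a:2; rest ⊤}

Merge at B3: IN[B3] = OUT[B2] = {a: 2, b: ⊤, c: ⊤, d: 2, e: ⊤, f: 2}

Answer: {a: 2, b: ⊤, c: ⊤, d: 2, e: ⊤, f: 2}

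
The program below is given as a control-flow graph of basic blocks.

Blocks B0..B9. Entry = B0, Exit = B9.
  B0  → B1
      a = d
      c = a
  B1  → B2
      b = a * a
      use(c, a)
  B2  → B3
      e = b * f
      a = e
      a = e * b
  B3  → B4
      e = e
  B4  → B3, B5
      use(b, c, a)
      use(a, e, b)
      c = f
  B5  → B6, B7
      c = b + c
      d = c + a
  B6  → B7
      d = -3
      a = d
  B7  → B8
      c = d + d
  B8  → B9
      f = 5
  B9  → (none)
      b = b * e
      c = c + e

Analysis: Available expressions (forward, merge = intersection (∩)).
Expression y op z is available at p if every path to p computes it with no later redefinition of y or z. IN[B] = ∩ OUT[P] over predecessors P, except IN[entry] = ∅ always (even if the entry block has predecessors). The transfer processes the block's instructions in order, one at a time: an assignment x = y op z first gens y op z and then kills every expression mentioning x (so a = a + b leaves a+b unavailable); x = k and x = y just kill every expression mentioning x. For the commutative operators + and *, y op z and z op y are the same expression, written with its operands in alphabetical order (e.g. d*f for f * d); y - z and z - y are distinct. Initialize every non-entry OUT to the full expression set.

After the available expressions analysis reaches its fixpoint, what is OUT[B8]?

Answer: {d+d}

Derivation:
Converged values:
  B0: | IN={} | OUT={}
  B1: | IN={} | OUT={a*a}
  B2: | IN={a*a} | OUT={b*e, b*f}
  B3: | IN={b*f} | OUT={b*f}
  B4: | IN={b*f} | OUT={b*f}
  B5: | IN={b*f} | OUT={a+c, b*f}
  B6: | IN={a+c, b*f} | OUT={b*f}
  B7: | IN={b*f} | OUT={b*f, d+d}
  B8: | IN={b*f, d+d} | OUT={d+d}
  B9: | IN={d+d} | OUT={d+d}

Merge at B8: IN[B8] = OUT[B7] = {b*f, d+d}
Applying B8's transfer function to that IN value gives OUT[B8] (row B8 above).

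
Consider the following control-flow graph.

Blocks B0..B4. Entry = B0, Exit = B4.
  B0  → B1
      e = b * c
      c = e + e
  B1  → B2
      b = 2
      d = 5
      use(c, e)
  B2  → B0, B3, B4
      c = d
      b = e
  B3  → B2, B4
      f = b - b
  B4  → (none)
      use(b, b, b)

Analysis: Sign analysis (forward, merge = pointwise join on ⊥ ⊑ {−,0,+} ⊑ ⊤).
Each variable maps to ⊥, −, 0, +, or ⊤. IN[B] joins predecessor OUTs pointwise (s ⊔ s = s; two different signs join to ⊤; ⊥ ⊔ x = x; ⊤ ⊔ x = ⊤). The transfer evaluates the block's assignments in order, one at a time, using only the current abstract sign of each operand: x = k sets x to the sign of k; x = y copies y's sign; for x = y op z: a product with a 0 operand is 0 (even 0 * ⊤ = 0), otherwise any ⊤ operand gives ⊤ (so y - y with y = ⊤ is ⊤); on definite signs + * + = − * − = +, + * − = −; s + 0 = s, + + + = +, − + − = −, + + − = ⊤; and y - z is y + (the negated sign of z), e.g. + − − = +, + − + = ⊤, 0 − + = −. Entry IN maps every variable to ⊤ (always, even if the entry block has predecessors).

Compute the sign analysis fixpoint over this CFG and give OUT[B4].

Answer: {a: ⊤, b: ⊤, c: +, d: +, e: ⊤, f: ⊤}

Working:
Converged values:
  B0:  IN=(all ⊤)  OUT=(all ⊤)
  B1:  IN=(all ⊤)  OUT={b:+, d:+; rest ⊤}
  B2:  IN={d:+; rest ⊤}  OUT={c:+, d:+; rest ⊤}
  B3:  IN={c:+, d:+; rest ⊤}  OUT={c:+, d:+; rest ⊤}
  B4:  IN={c:+, d:+; rest ⊤}  OUT={c:+, d:+; rest ⊤}

Merge at B4: IN[B4] = OUT[B2] ⊔ OUT[B3] = {a: ⊤, b: ⊤, c: +, d: +, e: ⊤, f: ⊤}
Applying B4's transfer function to that IN value gives OUT[B4] (row B4 above).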